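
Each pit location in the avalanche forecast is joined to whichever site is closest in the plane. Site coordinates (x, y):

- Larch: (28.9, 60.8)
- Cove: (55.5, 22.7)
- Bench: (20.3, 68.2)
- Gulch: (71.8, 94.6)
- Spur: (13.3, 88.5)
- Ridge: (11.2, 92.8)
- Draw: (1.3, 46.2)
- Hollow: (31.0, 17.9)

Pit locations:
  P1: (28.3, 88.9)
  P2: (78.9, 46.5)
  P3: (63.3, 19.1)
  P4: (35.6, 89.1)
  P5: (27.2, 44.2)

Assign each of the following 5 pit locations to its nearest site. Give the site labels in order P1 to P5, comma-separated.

Spur, Cove, Cove, Spur, Larch

P1 → Spur (d²=225.16)
P2 → Cove (d²=1114.00)
P3 → Cove (d²=73.80)
P4 → Spur (d²=497.65)
P5 → Larch (d²=278.45)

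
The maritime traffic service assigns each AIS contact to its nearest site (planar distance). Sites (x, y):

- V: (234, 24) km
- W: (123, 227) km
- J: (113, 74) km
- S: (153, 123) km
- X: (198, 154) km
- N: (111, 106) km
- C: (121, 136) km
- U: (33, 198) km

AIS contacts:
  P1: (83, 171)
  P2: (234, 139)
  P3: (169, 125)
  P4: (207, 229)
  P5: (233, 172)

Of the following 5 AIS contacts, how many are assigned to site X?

P1 → C
P2 → X
P3 → S
P4 → X
P5 → X
3 of the 5 go to X.

3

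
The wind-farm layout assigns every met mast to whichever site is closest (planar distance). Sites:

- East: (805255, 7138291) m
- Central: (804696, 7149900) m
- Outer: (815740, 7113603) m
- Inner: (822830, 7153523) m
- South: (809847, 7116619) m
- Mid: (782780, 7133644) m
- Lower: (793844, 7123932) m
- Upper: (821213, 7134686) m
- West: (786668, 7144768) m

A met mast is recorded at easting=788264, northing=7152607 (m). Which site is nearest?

Squared distances to each site:
East: 493641937.000; Central: 277338473.000; Outer: 2276242592.000; Inner: 1195647412.000; South: 1760962033.000; Mid: 389669625.000; Lower: 853392025.000; Upper: 1406798842.000; West: 63997137.000.
Minimum at West.

West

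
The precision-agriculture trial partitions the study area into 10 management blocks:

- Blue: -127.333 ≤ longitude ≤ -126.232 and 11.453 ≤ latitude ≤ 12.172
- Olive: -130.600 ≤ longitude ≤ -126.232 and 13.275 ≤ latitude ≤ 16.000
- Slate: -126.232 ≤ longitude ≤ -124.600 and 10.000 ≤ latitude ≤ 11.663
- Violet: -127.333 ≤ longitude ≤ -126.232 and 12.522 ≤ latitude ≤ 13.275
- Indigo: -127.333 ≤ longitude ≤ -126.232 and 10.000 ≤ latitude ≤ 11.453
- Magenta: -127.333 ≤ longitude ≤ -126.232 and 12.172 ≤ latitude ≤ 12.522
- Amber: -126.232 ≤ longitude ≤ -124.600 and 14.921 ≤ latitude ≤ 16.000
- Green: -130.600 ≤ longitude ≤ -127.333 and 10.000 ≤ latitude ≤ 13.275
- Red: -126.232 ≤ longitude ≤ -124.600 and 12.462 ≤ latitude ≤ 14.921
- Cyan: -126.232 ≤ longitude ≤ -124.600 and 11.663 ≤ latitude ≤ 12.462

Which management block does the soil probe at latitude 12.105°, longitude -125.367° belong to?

Cyan

The point has longitude = -125.367 and latitude = 12.105.
Only Cyan satisfies -126.232 ≤ longitude ≤ -124.600 and 11.663 ≤ latitude ≤ 12.462.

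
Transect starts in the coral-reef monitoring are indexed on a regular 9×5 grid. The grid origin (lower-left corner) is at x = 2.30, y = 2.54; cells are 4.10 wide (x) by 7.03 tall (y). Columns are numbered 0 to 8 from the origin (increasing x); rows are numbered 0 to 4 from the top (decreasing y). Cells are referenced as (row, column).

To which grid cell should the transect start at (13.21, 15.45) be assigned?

(3, 2)

Column index: ⌊(13.21 − 2.30) / 4.10⌋ = ⌊2.661⌋ = 2
Row offset from origin: ⌊(15.45 − 2.54) / 7.03⌋ = ⌊1.836⌋ = 1 → row 3 (counted from top)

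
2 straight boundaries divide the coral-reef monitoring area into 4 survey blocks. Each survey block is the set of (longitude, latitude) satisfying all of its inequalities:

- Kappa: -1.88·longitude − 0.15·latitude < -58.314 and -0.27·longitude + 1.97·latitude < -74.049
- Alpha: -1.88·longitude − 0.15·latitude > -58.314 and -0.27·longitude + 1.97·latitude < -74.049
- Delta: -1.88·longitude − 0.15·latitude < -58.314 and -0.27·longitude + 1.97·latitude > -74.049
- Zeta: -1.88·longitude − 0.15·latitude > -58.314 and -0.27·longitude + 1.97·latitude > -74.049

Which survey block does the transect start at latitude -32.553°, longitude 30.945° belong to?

-1.88·30.945 − 0.15·-32.553 = -53.294, which is > -58.314
-0.27·30.945 + 1.97·-32.553 = -72.485, which is > -74.049
This sign pattern matches Zeta.

Zeta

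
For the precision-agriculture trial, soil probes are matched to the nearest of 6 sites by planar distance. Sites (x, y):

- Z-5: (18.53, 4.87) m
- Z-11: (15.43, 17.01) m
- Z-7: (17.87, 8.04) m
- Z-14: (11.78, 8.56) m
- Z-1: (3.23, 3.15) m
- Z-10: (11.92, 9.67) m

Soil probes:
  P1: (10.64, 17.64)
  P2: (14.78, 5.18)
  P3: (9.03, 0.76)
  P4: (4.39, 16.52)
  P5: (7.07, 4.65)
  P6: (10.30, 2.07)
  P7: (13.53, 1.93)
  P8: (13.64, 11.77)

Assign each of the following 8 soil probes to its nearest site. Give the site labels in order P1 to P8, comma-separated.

P1 → Z-11 (d²=23.34)
P2 → Z-5 (d²=14.16)
P3 → Z-1 (d²=39.35)
P4 → Z-10 (d²=103.62)
P5 → Z-1 (d²=17.00)
P6 → Z-14 (d²=44.31)
P7 → Z-5 (d²=33.64)
P8 → Z-10 (d²=7.37)

Z-11, Z-5, Z-1, Z-10, Z-1, Z-14, Z-5, Z-10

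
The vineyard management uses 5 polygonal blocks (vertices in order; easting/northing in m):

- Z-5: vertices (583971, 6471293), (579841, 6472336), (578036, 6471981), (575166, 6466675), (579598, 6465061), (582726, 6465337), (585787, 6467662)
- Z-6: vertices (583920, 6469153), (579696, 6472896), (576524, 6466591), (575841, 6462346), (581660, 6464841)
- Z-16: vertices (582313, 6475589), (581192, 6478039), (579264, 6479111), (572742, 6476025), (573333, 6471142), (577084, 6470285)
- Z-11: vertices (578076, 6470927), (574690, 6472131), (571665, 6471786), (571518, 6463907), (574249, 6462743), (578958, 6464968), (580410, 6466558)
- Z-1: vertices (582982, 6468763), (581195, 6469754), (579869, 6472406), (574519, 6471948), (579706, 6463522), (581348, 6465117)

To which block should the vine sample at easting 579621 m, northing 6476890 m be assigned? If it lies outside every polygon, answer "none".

Z-16

Cast a ray rightward from (579621, 6476890). For each polygon, the edges (by vertex number in listed order) whose endpoints lie on opposite sides of northing = 6476890, where each meets that height, and whether that is right or left of the point:
Z-5: no edge straddles that height → 0 crossings.
Z-6: no edge straddles that height → 0 crossings.
Z-16: 1–2 at easting≈581717.7 (right), 3–4 at easting≈574570.1 (left) → 1 crossing.
Z-11: no edge straddles that height → 0 crossings.
Z-1: no edge straddles that height → 0 crossings.
Only Z-16 has an odd count, so the point is inside Z-16.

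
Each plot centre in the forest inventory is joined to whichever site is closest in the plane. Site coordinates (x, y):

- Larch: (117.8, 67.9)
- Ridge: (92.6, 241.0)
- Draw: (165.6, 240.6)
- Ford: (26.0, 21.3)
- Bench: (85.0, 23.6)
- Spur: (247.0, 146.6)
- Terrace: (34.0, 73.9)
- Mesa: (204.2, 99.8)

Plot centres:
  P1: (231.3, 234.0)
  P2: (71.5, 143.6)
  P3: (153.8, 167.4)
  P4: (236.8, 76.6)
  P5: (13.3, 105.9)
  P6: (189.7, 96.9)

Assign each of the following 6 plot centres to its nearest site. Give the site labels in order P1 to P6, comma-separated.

P1 → Draw (d²=4360.05)
P2 → Terrace (d²=6264.34)
P3 → Draw (d²=5497.48)
P4 → Mesa (d²=1601.00)
P5 → Terrace (d²=1452.49)
P6 → Mesa (d²=218.66)

Draw, Terrace, Draw, Mesa, Terrace, Mesa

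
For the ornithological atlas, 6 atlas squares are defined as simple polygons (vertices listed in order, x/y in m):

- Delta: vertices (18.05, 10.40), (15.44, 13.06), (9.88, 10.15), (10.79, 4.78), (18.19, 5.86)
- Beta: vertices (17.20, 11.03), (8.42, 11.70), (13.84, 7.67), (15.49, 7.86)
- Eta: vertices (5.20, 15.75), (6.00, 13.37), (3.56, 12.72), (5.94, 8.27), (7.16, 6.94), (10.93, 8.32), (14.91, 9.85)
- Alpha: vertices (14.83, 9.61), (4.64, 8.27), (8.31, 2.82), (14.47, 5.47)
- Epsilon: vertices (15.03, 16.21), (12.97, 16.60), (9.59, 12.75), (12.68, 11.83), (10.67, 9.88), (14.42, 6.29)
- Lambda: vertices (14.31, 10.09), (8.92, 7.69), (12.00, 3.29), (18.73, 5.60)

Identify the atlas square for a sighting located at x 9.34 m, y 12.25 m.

Eta

Cast a ray rightward from (9.34, 12.25). For each polygon, the edges (by vertex number in listed order) whose endpoints lie on opposite sides of y = 12.25, where each meets that height, and whether that is right or left of the point:
Delta: 1–2 at x≈16.235 (right), 2–3 at x≈13.892 (right) → 2 crossings.
Beta: no edge straddles that height → 0 crossings.
Eta: 3–4 at x≈3.811 (left), 7–1 at x≈10.960 (right) → 1 crossing.
Alpha: no edge straddles that height → 0 crossings.
Epsilon: 3–4 at x≈11.269 (right), 6–1 at x≈14.786 (right) → 2 crossings.
Lambda: no edge straddles that height → 0 crossings.
Only Eta has an odd count, so the point is inside Eta.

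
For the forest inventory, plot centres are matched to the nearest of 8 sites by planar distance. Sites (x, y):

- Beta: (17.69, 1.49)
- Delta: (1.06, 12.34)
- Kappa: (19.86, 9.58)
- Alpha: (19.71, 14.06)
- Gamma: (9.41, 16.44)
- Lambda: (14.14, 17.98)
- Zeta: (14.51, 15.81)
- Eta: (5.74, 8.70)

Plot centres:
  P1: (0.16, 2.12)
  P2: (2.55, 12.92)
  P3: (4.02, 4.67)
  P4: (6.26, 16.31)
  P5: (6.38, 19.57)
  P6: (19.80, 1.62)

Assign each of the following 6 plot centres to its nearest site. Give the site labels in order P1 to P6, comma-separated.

P1 → Eta (d²=74.43)
P2 → Delta (d²=2.56)
P3 → Eta (d²=19.20)
P4 → Gamma (d²=9.94)
P5 → Gamma (d²=18.98)
P6 → Beta (d²=4.47)

Eta, Delta, Eta, Gamma, Gamma, Beta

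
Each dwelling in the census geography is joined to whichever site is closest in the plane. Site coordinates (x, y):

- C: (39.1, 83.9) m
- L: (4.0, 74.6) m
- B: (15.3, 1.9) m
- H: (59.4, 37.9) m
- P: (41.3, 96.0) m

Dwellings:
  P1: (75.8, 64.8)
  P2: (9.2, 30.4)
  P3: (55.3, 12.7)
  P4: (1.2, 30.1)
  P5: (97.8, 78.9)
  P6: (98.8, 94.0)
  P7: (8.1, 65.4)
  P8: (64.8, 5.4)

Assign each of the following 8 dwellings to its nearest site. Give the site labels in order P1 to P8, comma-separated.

H, B, H, B, H, P, L, H

P1 → H (d²=992.57)
P2 → B (d²=849.46)
P3 → H (d²=651.85)
P4 → B (d²=994.05)
P5 → H (d²=3155.56)
P6 → P (d²=3310.25)
P7 → L (d²=101.45)
P8 → H (d²=1085.41)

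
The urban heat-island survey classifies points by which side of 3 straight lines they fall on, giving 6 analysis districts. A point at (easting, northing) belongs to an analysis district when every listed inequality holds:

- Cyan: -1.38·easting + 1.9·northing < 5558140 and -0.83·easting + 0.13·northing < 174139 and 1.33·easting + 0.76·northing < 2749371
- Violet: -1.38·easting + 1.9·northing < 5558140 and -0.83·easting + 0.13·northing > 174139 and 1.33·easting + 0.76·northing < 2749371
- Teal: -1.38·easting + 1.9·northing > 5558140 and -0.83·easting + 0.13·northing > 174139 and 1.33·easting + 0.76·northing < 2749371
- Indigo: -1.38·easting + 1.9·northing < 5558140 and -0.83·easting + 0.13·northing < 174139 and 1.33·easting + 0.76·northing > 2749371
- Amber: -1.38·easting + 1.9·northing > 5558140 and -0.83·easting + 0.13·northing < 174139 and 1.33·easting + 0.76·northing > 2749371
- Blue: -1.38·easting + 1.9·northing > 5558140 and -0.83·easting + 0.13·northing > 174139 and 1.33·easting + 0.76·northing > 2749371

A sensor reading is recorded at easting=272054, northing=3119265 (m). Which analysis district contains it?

-1.38·272054 + 1.9·3119265 = 5551168.980, which is < 5558140
-0.83·272054 + 0.13·3119265 = 179699.630, which is > 174139
1.33·272054 + 0.76·3119265 = 2732473.220, which is < 2749371
This sign pattern matches Violet.

Violet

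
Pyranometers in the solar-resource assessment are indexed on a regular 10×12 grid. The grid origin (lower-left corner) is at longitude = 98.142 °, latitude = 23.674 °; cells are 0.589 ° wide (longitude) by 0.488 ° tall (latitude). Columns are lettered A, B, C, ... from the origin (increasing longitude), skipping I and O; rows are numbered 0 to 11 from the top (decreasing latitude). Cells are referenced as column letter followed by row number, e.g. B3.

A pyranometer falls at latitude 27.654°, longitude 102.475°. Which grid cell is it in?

Column index: ⌊(102.475 − 98.142) / 0.589⌋ = ⌊7.357⌋ = 7 → column H
Row offset from origin: ⌊(27.654 − 23.674) / 0.488⌋ = ⌊8.156⌋ = 8 → row 3 (counted from top)

H3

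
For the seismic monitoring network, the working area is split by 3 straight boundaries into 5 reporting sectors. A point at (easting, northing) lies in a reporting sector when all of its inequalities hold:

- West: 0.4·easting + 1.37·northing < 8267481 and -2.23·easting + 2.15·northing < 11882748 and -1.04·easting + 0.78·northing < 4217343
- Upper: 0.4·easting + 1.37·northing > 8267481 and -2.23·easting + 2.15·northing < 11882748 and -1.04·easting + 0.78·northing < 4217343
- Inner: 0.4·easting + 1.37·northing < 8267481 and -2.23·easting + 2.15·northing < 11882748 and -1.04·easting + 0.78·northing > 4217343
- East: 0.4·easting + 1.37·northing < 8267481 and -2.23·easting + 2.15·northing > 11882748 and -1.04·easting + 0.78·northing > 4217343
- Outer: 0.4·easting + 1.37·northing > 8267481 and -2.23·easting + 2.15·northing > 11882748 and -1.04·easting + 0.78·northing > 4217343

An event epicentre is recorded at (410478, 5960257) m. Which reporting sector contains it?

0.4·410478 + 1.37·5960257 = 8329743.290, which is > 8267481
-2.23·410478 + 2.15·5960257 = 11899186.610, which is > 11882748
-1.04·410478 + 0.78·5960257 = 4222103.340, which is > 4217343
This sign pattern matches Outer.

Outer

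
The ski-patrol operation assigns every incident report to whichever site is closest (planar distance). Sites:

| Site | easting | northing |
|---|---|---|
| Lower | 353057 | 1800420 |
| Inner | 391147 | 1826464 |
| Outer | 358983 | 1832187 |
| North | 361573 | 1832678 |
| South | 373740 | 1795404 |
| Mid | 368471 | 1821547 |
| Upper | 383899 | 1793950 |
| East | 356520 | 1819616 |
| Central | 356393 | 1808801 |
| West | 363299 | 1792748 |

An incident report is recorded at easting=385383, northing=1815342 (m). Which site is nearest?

Squared distances to each site:
Lower: 1267636360.000; Inner: 156922580.000; Outer: 980714025.000; North: 867452996.000; South: 533083293.000; Mid: 324517769.000; Upper: 459819920.000; East: 851339845.000; Central: 883204781.000; West: 998191892.000.
Minimum at Inner.

Inner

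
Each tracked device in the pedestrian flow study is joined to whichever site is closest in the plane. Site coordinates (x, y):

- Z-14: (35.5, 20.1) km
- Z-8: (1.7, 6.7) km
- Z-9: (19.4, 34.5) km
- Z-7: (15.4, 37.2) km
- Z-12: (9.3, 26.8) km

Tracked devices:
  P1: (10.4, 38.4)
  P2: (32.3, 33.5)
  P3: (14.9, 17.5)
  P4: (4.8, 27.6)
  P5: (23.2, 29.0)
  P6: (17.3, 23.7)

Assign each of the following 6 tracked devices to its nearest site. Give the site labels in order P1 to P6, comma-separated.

Z-7, Z-9, Z-12, Z-12, Z-9, Z-12

P1 → Z-7 (d²=26.44)
P2 → Z-9 (d²=167.41)
P3 → Z-12 (d²=117.85)
P4 → Z-12 (d²=20.89)
P5 → Z-9 (d²=44.69)
P6 → Z-12 (d²=73.61)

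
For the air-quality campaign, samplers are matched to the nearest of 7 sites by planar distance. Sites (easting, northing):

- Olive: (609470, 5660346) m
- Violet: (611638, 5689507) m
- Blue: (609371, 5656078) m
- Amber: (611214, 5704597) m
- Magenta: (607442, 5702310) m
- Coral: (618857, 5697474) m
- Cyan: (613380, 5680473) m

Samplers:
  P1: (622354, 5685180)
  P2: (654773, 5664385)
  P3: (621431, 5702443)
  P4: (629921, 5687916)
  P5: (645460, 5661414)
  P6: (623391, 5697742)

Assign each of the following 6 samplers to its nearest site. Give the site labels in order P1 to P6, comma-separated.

Cyan, Cyan, Coral, Coral, Olive, Coral

P1 → Cyan (d²=102688525.00)
P2 → Cyan (d²=1972204193.00)
P3 → Coral (d²=31316437.00)
P4 → Coral (d²=213767460.00)
P5 → Olive (d²=1296420724.00)
P6 → Coral (d²=20628980.00)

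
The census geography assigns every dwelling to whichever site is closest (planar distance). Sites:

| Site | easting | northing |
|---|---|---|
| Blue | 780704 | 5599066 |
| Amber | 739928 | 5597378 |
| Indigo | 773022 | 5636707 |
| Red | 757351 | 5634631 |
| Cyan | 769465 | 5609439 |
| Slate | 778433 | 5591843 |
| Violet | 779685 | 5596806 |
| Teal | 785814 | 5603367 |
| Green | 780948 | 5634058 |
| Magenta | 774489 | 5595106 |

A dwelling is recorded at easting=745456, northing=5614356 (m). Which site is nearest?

Squared distances to each site:
Blue: 1476205604.000; Amber: 318811268.000; Indigo: 1259451557.000; Red: 552566650.000; Cyan: 600608970.000; Slate: 1594317698.000; Violet: 1479626941.000; Teal: 1749526285.000; Green: 1647850868.000; Magenta: 1213477589.000.
Minimum at Amber.

Amber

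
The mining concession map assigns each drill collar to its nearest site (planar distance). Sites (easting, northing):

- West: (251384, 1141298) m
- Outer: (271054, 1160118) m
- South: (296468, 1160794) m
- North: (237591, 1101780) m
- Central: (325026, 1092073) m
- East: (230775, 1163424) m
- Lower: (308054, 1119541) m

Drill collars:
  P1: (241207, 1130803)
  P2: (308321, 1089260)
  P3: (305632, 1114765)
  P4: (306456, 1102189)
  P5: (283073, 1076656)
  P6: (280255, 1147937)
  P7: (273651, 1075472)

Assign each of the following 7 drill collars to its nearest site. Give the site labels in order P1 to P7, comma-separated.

West, Central, Lower, Lower, Central, Outer, North

P1 → West (d²=213716354.00)
P2 → Central (d²=286969994.00)
P3 → Lower (d²=28676260.00)
P4 → Lower (d²=303645508.00)
P5 → Central (d²=1997738098.00)
P6 → Outer (d²=233035162.00)
P7 → North (d²=1992434464.00)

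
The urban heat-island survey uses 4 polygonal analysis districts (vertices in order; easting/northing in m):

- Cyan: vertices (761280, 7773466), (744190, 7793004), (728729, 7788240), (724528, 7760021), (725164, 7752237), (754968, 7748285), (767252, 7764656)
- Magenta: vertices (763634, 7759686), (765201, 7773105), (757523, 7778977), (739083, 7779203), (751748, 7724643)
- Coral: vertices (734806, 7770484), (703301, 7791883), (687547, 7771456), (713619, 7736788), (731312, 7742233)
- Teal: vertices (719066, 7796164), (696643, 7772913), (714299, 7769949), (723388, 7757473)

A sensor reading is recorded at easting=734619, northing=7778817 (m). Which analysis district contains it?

Cast a ray rightward from (734619, 7778817). For each polygon, the edges (by vertex number in listed order) whose endpoints lie on opposite sides of northing = 7778817, where each meets that height, and whether that is right or left of the point:
Cyan: 1–2 at easting≈756599.4 (right), 3–4 at easting≈727326.2 (left) → 1 crossing.
Magenta: 2–3 at easting≈757732.2 (right), 4–5 at easting≈739172.6 (right) → 2 crossings.
Coral: 1–2 at easting≈722537.6 (left), 2–3 at easting≈693224.1 (left) → 0 crossings.
Teal: 1–2 at easting≈702336.8 (left), 4–1 at easting≈721003.8 (left) → 0 crossings.
Only Cyan has an odd count, so the point is inside Cyan.

Cyan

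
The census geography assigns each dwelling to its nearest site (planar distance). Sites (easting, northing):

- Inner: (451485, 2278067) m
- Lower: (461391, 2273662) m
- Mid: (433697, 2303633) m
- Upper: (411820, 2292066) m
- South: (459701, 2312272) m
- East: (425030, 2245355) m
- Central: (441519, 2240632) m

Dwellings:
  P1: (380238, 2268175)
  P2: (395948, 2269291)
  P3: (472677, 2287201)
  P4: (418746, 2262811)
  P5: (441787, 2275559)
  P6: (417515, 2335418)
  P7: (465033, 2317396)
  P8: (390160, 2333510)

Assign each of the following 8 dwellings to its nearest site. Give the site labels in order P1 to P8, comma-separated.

P1 → Upper (d²=1568202605.00)
P2 → Upper (d²=770621009.00)
P3 → Lower (d²=310678317.00)
P4 → East (d²=344200592.00)
P5 → Inner (d²=100341268.00)
P6 → Mid (d²=1272143349.00)
P7 → South (d²=54685600.00)
P8 → Upper (d²=2186760736.00)

Upper, Upper, Lower, East, Inner, Mid, South, Upper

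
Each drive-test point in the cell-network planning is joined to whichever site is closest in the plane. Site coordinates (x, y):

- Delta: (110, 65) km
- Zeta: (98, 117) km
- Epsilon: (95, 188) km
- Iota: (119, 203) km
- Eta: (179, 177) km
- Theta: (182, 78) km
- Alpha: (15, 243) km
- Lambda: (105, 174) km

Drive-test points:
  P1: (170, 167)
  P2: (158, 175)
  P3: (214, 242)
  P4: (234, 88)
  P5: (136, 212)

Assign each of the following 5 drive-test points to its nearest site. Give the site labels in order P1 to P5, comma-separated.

Eta, Eta, Eta, Theta, Iota

P1 → Eta (d²=181.00)
P2 → Eta (d²=445.00)
P3 → Eta (d²=5450.00)
P4 → Theta (d²=2804.00)
P5 → Iota (d²=370.00)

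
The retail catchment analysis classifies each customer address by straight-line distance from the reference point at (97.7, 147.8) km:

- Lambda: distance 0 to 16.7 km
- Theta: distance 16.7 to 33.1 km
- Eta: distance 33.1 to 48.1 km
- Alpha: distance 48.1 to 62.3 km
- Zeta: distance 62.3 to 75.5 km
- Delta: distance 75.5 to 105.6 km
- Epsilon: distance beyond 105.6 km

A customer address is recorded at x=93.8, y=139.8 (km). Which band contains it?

Distance = √((93.8−97.7)² + (139.8−147.8)²) = √(15.210 + 64.000) = 8.900 km.
0 ≤ 8.900 < 16.7 → Lambda.

Lambda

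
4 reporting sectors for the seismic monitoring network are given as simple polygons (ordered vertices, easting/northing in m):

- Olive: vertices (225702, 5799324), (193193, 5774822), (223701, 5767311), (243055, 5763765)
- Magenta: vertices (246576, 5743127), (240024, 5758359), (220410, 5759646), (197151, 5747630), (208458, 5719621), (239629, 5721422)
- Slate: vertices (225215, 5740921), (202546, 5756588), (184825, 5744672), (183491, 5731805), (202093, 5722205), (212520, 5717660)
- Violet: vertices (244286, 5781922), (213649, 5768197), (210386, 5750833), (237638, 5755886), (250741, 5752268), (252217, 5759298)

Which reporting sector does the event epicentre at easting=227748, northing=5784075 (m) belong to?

Cast a ray rightward from (227748, 5784075). For each polygon, the edges (by vertex number in listed order) whose endpoints lie on opposite sides of northing = 5784075, where each meets that height, and whether that is right or left of the point:
Olive: 1–2 at easting≈205469.8 (left), 4–1 at easting≈233143.6 (right) → 1 crossing.
Magenta: no edge straddles that height → 0 crossings.
Slate: no edge straddles that height → 0 crossings.
Violet: no edge straddles that height → 0 crossings.
Only Olive has an odd count, so the point is inside Olive.

Olive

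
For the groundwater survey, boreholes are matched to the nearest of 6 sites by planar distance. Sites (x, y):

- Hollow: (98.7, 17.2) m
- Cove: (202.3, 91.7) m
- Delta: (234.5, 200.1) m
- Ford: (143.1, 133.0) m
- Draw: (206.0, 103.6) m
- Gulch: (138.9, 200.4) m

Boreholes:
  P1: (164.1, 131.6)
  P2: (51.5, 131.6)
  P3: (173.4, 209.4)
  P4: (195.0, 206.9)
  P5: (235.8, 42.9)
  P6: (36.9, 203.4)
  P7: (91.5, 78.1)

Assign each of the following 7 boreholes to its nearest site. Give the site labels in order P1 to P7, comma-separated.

Ford, Ford, Gulch, Delta, Cove, Gulch, Hollow

P1 → Ford (d²=442.96)
P2 → Ford (d²=8392.52)
P3 → Gulch (d²=1271.25)
P4 → Delta (d²=1606.49)
P5 → Cove (d²=3503.69)
P6 → Gulch (d²=10413.00)
P7 → Hollow (d²=3760.65)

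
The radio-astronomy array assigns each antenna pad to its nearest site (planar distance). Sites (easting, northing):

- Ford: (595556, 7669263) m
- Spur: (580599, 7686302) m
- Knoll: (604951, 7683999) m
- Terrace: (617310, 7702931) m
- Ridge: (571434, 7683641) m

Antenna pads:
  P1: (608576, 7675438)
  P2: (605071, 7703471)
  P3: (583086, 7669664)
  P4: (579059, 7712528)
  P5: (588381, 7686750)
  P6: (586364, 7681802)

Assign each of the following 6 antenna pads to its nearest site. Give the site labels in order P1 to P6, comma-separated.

Knoll, Terrace, Ford, Spur, Spur, Spur

P1 → Knoll (d²=86431346.00)
P2 → Terrace (d²=150084721.00)
P3 → Ford (d²=155661701.00)
P4 → Spur (d²=690174676.00)
P5 → Spur (d²=60760228.00)
P6 → Spur (d²=53485225.00)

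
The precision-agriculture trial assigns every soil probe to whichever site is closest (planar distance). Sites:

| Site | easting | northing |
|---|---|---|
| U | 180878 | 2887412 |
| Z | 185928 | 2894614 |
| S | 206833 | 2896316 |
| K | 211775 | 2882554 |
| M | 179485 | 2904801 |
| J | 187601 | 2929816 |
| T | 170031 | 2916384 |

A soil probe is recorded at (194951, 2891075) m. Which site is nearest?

Z

Squared distances to each site:
U: 211466898.000; Z: 93939050.000; S: 168650005.000; K: 355654417.000; M: 427600232.000; J: 1554887581.000; T: 1261551881.000.
Minimum at Z.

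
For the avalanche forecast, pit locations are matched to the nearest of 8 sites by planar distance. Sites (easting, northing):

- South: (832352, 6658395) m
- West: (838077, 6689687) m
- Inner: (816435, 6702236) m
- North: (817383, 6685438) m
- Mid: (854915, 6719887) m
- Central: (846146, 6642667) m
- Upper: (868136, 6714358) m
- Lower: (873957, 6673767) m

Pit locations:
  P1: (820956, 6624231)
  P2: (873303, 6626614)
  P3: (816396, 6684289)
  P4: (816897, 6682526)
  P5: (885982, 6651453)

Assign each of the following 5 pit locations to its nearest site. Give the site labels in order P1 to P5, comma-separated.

Central, Central, North, North, Lower

P1 → Central (d²=974422196.00)
P2 → Central (d²=995201458.00)
P3 → North (d²=2294370.00)
P4 → North (d²=8715940.00)
P5 → Lower (d²=642515221.00)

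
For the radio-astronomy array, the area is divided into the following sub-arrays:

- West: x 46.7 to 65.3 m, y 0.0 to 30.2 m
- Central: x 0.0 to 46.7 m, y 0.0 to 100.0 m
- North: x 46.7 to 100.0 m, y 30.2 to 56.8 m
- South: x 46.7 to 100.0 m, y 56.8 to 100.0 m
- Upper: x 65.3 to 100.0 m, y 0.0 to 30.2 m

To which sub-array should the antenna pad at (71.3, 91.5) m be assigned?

South

The point has x = 71.3 and y = 91.5.
Only South satisfies 46.7 ≤ x ≤ 100.0 and 56.8 ≤ y ≤ 100.0.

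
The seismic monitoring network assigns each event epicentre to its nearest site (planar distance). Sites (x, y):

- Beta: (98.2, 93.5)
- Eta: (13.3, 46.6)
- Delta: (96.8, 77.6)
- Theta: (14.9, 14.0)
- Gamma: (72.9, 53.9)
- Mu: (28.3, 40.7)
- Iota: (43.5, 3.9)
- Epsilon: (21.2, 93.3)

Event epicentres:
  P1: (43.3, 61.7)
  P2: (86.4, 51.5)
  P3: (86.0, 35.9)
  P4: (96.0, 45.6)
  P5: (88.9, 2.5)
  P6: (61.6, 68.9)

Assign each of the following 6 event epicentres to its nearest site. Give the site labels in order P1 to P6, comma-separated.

Mu, Gamma, Gamma, Gamma, Iota, Gamma

P1 → Mu (d²=666.00)
P2 → Gamma (d²=188.01)
P3 → Gamma (d²=495.61)
P4 → Gamma (d²=602.50)
P5 → Iota (d²=2063.12)
P6 → Gamma (d²=352.69)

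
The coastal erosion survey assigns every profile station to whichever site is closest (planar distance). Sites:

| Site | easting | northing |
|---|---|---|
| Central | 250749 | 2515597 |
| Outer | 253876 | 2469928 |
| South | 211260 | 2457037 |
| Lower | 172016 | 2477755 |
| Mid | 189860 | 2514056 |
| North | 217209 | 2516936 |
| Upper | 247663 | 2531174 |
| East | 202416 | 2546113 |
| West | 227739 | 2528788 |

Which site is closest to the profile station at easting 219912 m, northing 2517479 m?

North

Squared distances to each site:
Central: 954462493.000; Outer: 3414650897.000; South: 3728092468.000; Lower: 3872022992.000; Mid: 914839633.000; North: 7601058.000; Upper: 957671026.000; East: 1126015972.000; West: 189155410.000.
Minimum at North.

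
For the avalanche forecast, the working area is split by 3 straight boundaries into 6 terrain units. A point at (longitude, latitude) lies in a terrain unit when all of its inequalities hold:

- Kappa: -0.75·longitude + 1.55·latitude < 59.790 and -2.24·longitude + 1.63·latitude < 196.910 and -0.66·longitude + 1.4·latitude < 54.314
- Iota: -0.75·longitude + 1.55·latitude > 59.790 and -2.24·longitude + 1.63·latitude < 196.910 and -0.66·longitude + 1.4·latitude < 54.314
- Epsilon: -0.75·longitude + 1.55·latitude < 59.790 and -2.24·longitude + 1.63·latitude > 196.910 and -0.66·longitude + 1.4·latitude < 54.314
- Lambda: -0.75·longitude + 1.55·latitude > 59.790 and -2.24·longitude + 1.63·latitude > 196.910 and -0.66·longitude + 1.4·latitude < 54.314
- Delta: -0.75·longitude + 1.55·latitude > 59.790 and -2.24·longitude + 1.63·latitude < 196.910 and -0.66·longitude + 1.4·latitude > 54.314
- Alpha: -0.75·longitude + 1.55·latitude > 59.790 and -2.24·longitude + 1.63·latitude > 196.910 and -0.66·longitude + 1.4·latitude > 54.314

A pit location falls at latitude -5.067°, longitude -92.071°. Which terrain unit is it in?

-0.75·-92.071 + 1.55·-5.067 = 61.199, which is > 59.790
-2.24·-92.071 + 1.63·-5.067 = 197.980, which is > 196.910
-0.66·-92.071 + 1.4·-5.067 = 53.673, which is < 54.314
This sign pattern matches Lambda.

Lambda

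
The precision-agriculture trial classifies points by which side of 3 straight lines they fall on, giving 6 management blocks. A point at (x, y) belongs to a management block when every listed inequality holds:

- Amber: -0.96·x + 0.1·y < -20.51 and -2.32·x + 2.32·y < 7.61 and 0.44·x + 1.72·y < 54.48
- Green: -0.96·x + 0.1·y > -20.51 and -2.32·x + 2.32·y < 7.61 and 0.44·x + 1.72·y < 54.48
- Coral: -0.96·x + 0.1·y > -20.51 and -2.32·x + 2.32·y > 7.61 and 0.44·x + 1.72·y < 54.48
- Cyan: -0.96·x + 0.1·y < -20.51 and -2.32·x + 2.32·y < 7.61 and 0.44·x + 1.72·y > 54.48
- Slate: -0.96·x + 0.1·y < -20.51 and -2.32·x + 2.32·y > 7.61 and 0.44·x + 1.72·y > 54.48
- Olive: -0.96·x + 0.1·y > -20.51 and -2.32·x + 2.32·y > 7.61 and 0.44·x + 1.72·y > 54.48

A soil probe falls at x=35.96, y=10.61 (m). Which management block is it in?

-0.96·35.96 + 0.1·10.61 = -33.461, which is < -20.51
-2.32·35.96 + 2.32·10.61 = -58.812, which is < 7.61
0.44·35.96 + 1.72·10.61 = 34.072, which is < 54.48
This sign pattern matches Amber.

Amber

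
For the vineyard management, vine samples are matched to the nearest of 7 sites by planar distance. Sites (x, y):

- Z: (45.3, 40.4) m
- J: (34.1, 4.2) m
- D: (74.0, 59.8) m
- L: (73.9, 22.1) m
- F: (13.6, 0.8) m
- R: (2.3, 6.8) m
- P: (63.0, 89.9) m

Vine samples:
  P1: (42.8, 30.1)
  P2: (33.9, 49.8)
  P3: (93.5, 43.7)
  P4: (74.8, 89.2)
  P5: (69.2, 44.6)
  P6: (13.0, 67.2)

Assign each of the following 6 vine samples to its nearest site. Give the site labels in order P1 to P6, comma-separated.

P1 → Z (d²=112.34)
P2 → Z (d²=218.32)
P3 → D (d²=639.46)
P4 → P (d²=139.73)
P5 → D (d²=254.08)
P6 → Z (d²=1761.53)

Z, Z, D, P, D, Z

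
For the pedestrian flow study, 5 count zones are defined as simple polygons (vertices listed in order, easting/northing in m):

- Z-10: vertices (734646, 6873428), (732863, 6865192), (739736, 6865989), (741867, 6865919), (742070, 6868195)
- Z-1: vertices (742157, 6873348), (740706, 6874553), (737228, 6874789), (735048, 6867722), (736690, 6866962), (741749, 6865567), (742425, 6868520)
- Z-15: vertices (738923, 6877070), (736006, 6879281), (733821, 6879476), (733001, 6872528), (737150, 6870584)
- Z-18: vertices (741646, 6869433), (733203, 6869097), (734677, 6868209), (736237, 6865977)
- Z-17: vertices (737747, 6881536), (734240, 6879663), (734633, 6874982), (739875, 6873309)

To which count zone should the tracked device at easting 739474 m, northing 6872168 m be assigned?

Z-1

Cast a ray rightward from (739474, 6872168). For each polygon, the edges (by vertex number in listed order) whose endpoints lie on opposite sides of northing = 6872168, where each meets that height, and whether that is right or left of the point:
Z-10: 1–2 at easting≈734373.2 (left), 5–1 at easting≈736433.5 (left) → 0 crossings.
Z-1: 3–4 at easting≈736419.5 (left), 7–1 at easting≈742222.5 (right) → 1 crossing.
Z-15: 4–5 at easting≈733769.3 (left), 5–1 at easting≈737583.0 (left) → 0 crossings.
Z-18: no edge straddles that height → 0 crossings.
Z-17: no edge straddles that height → 0 crossings.
Only Z-1 has an odd count, so the point is inside Z-1.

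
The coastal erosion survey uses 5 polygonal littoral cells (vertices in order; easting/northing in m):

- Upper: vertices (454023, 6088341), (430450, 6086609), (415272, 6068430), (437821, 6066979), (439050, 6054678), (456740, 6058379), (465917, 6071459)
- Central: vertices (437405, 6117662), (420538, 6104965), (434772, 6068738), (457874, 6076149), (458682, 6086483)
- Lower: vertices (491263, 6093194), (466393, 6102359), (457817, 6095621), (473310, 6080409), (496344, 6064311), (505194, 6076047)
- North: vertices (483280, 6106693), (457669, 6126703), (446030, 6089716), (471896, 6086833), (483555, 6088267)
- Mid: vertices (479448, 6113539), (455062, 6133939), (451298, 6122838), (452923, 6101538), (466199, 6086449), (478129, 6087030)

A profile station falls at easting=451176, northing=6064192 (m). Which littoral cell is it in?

Upper

Cast a ray rightward from (451176, 6064192). For each polygon, the edges (by vertex number in listed order) whose endpoints lie on opposite sides of northing = 6064192, where each meets that height, and whether that is right or left of the point:
Upper: 4–5 at easting≈438099.5 (left), 6–7 at easting≈460818.4 (right) → 1 crossing.
Central: no edge straddles that height → 0 crossings.
Lower: no edge straddles that height → 0 crossings.
North: no edge straddles that height → 0 crossings.
Mid: no edge straddles that height → 0 crossings.
Only Upper has an odd count, so the point is inside Upper.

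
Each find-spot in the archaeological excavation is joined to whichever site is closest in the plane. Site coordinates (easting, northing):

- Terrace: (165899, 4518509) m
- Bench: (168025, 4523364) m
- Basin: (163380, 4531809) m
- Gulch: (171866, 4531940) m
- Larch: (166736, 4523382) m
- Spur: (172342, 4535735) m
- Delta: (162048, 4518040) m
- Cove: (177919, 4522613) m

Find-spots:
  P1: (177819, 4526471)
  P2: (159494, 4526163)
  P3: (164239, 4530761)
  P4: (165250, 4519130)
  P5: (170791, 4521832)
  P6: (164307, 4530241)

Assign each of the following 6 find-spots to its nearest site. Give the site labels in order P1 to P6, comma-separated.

Cove, Basin, Basin, Terrace, Bench, Basin

P1 → Cove (d²=14894164.00)
P2 → Basin (d²=46978312.00)
P3 → Basin (d²=1836185.00)
P4 → Terrace (d²=806842.00)
P5 → Bench (d²=9997780.00)
P6 → Basin (d²=3317953.00)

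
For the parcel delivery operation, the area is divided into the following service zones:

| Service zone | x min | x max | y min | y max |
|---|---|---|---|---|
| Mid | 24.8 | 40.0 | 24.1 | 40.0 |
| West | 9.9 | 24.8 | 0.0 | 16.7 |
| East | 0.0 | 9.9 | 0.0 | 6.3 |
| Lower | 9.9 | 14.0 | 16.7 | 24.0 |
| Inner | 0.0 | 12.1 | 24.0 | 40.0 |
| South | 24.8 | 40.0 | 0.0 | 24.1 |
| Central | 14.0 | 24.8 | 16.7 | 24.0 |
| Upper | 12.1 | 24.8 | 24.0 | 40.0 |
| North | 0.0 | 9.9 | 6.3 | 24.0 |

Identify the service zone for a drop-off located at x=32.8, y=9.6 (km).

South

The point has x = 32.8 and y = 9.6.
Only South satisfies 24.8 ≤ x ≤ 40.0 and 0.0 ≤ y ≤ 24.1.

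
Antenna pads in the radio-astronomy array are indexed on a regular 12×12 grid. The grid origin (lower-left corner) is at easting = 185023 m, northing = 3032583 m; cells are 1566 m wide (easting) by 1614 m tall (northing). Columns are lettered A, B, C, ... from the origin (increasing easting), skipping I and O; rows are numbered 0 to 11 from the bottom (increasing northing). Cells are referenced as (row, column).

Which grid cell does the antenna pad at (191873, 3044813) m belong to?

(7, E)

Column index: ⌊(191873 − 185023) / 1566⌋ = ⌊4.374⌋ = 4 → column E
Row offset from origin: ⌊(3044813 − 3032583) / 1614⌋ = ⌊7.577⌋ = 7 → row 7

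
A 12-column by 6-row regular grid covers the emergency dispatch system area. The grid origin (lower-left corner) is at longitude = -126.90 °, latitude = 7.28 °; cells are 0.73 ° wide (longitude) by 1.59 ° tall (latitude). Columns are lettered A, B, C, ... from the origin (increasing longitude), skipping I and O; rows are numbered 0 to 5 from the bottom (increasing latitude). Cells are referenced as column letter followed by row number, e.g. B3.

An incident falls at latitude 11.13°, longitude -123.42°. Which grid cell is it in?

Column index: ⌊(-123.42 − -126.90) / 0.73⌋ = ⌊4.767⌋ = 4 → column E
Row offset from origin: ⌊(11.13 − 7.28) / 1.59⌋ = ⌊2.421⌋ = 2 → row 2

E2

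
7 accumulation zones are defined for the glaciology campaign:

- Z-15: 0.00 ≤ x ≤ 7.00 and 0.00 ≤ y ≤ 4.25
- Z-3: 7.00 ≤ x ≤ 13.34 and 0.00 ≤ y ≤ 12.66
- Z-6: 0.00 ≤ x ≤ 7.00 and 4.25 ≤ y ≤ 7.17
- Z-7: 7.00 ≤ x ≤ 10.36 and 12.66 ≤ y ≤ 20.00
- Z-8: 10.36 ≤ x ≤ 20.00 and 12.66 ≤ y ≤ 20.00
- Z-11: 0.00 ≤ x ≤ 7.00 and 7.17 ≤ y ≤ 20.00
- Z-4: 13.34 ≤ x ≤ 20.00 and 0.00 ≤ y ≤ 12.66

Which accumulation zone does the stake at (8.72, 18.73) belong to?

Z-7

The point has x = 8.72 and y = 18.73.
Only Z-7 satisfies 7.00 ≤ x ≤ 10.36 and 12.66 ≤ y ≤ 20.00.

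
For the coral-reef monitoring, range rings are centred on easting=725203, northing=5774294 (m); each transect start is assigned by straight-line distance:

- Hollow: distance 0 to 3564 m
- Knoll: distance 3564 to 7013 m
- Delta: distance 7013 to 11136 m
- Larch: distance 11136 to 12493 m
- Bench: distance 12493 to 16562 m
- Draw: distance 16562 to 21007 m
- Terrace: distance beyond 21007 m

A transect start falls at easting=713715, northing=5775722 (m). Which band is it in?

Distance = √((713715−725203)² + (5775722−5774294)²) = √(131974144.000 + 2039184.000) = 11576.413 m.
11136 ≤ 11576.413 < 12493 → Larch.

Larch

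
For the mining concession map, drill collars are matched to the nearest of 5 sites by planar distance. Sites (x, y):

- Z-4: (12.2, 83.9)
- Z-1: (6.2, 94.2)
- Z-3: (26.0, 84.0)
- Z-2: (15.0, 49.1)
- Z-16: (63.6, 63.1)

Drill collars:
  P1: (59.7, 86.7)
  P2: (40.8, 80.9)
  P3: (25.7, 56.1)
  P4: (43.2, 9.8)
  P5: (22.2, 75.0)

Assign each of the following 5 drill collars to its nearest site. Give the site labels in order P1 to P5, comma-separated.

Z-16, Z-3, Z-2, Z-2, Z-3

P1 → Z-16 (d²=572.17)
P2 → Z-3 (d²=228.65)
P3 → Z-2 (d²=163.49)
P4 → Z-2 (d²=2339.73)
P5 → Z-3 (d²=95.44)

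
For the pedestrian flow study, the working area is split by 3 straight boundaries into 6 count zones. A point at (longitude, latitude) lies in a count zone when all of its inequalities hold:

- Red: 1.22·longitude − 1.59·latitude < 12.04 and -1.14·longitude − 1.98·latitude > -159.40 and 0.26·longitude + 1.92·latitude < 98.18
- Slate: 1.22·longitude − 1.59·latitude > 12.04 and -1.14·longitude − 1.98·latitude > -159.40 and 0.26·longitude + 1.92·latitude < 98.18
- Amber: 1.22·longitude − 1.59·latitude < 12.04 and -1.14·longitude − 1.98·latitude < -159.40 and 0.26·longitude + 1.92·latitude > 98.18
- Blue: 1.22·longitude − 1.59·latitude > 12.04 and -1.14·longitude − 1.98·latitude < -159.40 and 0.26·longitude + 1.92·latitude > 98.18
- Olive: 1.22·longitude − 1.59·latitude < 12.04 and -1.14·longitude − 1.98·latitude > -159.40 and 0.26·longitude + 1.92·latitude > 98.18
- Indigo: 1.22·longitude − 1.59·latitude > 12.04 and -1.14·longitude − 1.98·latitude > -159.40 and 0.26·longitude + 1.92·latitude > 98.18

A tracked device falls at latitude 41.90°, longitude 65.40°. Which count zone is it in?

1.22·65.40 − 1.59·41.90 = 13.167, which is > 12.04
-1.14·65.40 − 1.98·41.90 = -157.518, which is > -159.40
0.26·65.40 + 1.92·41.90 = 97.452, which is < 98.18
This sign pattern matches Slate.

Slate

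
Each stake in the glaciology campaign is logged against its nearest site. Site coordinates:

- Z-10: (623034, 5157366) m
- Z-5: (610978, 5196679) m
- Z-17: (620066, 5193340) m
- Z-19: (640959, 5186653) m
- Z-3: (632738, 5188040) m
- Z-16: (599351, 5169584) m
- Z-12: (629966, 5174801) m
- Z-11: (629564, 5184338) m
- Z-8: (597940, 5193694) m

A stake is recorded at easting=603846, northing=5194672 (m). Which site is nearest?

Z-8

Squared distances to each site:
Z-10: 1759916980.000; Z-5: 54893473.000; Z-17: 264862624.000; Z-19: 1441679130.000; Z-3: 878731088.000; Z-16: 649612769.000; Z-12: 1077111041.000; Z-11: 768207080.000; Z-8: 35837320.000.
Minimum at Z-8.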